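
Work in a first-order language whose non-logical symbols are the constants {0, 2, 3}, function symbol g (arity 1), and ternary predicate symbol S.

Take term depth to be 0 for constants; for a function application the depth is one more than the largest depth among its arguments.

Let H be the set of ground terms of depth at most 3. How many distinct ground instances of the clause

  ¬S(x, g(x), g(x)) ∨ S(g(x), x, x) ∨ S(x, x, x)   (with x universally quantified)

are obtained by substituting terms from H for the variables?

12

Ground terms of depth ≤ 3:
  Let N_k = |{terms of depth ≤ k}|. Then N_0 = 3 and N_k = 3 + N_{k-1} for k ≥ 1 (one summand per function symbol, arity giving the exponent).
  N_0 = 3
  N_1 = 3 + 3 = 6
  N_2 = 3 + 6 = 9
  N_3 = 3 + 9 = 12
  Explicitly: 0, 2, 3, g(0), g(2), g(3), g(g(0)), g(g(2)), g(g(3)), g(g(g(0))), g(g(g(2))), g(g(g(3))).
So there are 12 ground terms available for substitution.
There is 1 variable to instantiate (x),  occurring in at least one literal, so different choices give different ground instances.
Number of ground instances = 12.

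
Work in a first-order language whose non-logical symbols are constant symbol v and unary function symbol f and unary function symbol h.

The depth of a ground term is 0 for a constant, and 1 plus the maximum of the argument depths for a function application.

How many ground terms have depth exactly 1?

2

Let N_k = |{terms of depth ≤ k}|. Then N_0 = 1 and N_k = 1 + N_{k-1} + N_{k-1} for k ≥ 1 (one summand per function symbol, arity giving the exponent).
N_0 = 1
N_1 = 1 + 1 + 1 = 3
Terms of depth exactly 1: N_1 − N_0 = 3 − 1 = 2.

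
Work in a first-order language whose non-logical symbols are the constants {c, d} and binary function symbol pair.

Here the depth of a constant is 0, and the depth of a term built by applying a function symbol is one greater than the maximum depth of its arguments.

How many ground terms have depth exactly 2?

Count level by level. With function symbols pair/2, the terms of depth ≤ k are the 2 constants together with each function applied to depth-≤(k−1) tuples, so N_k = 2 + N_{k-1}^2.
N_0 = 2
N_1 = 2 + 2^2 = 6
N_2 = 2 + 6^2 = 38
Terms of depth exactly 2: N_2 − N_1 = 38 − 6 = 32.

32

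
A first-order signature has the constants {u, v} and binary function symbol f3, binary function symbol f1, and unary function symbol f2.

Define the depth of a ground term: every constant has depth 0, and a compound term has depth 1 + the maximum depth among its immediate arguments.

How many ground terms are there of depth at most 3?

Let N_k count ground terms of depth at most k. Each non-constant term of depth ≤ k is some function symbol applied to depth-≤(k−1) arguments, giving N_k = 2 + N_{k-1}^2 + N_{k-1}^2 + N_{k-1}.
N_0 = 2
N_1 = 2 + 2^2 + 2^2 + 2 = 12
N_2 = 2 + 12^2 + 12^2 + 12 = 302
N_3 = 2 + 302^2 + 302^2 + 302 = 182712

182712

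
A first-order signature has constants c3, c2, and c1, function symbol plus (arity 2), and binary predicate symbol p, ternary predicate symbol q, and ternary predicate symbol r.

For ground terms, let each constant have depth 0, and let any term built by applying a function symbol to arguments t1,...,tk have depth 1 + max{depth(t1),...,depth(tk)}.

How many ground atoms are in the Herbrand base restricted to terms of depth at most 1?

First count ground terms of depth ≤ 1.
If N_k denotes the number of depth-≤k ground terms, the 3 constants give N_0 = 3, and each function symbol of arity r contributes N_{k-1}^r new terms at level k: N_k = 3 + N_{k-1}^2.
N_0 = 3
N_1 = 3 + 3^2 = 12
So |H| = 12.
Each predicate of arity r yields |H|^r ground atoms (one per choice of an r-tuple from H):
  p: 12^2 = 144;  q: 12^3 = 1728;  r: 12^3 = 1728
Total ground atoms: 144 + 1728 + 1728 = 3600.

3600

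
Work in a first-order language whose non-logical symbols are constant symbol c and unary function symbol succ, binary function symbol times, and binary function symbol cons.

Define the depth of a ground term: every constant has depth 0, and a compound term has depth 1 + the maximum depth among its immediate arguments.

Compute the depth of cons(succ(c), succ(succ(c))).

depth(succ(c)) = 1 + depth(c) = 1 + 0 = 1
depth(succ(succ(c))) = 1 + depth(succ(c)) = 1 + 1 = 2
depth(cons(succ(c), succ(succ(c)))) = 1 + max(1, 2) = 3

3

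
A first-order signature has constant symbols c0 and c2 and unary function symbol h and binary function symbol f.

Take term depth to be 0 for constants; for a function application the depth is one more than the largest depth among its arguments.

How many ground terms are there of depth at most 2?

Let N_k count ground terms of depth at most k. Each non-constant term of depth ≤ k is some function symbol applied to depth-≤(k−1) arguments, giving N_k = 2 + N_{k-1} + N_{k-1}^2.
N_0 = 2
N_1 = 2 + 2 + 2^2 = 8
N_2 = 2 + 8 + 8^2 = 74

74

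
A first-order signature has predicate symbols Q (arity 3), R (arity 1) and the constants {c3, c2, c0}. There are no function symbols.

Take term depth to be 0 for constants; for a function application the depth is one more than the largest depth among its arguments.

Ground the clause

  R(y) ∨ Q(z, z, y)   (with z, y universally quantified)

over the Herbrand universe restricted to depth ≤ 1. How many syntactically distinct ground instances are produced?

Ground terms of depth ≤ 1:
  With no function symbols every ground term is a constant, so there are exactly 3 ground terms at every depth bound.
  N_0 = 3
  N_1 = 3
  Explicitly: c3, c2, c0.
So there are 3 ground terms available for substitution.
There are 2 variables to instantiate (z, y), each occurring in at least one literal, so different choices give different ground instances.
Number of ground instances = 3^2 = 9.

9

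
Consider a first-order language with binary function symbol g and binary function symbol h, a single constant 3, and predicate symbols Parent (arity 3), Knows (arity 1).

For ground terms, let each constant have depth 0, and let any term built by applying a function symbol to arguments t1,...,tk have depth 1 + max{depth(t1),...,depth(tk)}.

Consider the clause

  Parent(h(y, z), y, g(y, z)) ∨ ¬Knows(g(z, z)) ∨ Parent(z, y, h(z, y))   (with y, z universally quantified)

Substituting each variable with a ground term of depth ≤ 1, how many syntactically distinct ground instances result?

Ground terms of depth ≤ 1:
  Count level by level. With function symbols g/2, h/2, the terms of depth ≤ k are the 1 constant together with each function applied to depth-≤(k−1) tuples, so N_k = 1 + N_{k-1}^2 + N_{k-1}^2.
  N_0 = 1
  N_1 = 1 + 1^2 + 1^2 = 3
  Explicitly: 3, g(3, 3), h(3, 3).
So there are 3 ground terms available for substitution.
There are 2 variables to instantiate (y, z), each occurring in at least one literal, so different choices give different ground instances.
Number of ground instances = 3^2 = 9.

9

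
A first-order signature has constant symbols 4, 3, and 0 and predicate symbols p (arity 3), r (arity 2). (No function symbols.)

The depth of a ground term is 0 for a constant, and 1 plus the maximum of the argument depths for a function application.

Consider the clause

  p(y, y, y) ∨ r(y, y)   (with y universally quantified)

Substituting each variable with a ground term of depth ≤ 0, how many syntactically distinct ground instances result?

Ground terms of depth ≤ 0:
  With no function symbols every ground term is a constant, so there are exactly 3 ground terms at every depth bound.
  N_0 = 3
  Explicitly: 4, 3, 0.
So there are 3 ground terms available for substitution.
The body mentions the single quantified variable y; since ground terms form a free algebra, no two substitutions collapse to the same formula.
Number of ground instances = 3.

3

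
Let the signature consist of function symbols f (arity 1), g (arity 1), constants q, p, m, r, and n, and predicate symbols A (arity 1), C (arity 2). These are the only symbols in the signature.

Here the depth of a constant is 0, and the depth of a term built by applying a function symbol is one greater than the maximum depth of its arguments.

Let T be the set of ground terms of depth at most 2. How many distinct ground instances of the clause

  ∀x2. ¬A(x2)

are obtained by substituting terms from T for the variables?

Ground terms of depth ≤ 2:
  Count level by level. With function symbols f/1, g/1, the terms of depth ≤ k are the 5 constants together with each function applied to depth-≤(k−1) tuples, so N_k = 5 + N_{k-1} + N_{k-1}.
  N_0 = 5
  N_1 = 5 + 5 + 5 = 15
  N_2 = 5 + 15 + 15 = 35
So there are 35 ground terms available for substitution.
The clause has 1 distinct variable (x2), which appears in the body. In the free term algebra distinct substitutions yield syntactically distinct ground instances.
Number of ground instances = 35.

35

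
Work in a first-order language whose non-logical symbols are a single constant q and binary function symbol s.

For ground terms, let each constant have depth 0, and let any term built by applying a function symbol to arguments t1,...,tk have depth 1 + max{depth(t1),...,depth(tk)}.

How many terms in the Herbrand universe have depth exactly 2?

3

Let N_k count ground terms of depth at most k. Each non-constant term of depth ≤ k is some function symbol applied to depth-≤(k−1) arguments, giving N_k = 1 + N_{k-1}^2.
N_0 = 1
N_1 = 1 + 1^2 = 2
N_2 = 1 + 2^2 = 5
Terms of depth exactly 2: N_2 − N_1 = 5 − 2 = 3.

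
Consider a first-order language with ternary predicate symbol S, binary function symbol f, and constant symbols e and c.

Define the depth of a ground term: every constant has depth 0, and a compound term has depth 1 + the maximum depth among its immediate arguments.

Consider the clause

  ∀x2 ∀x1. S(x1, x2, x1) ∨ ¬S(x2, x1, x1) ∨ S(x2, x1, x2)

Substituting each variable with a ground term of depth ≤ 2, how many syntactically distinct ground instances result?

Ground terms of depth ≤ 2:
  Write N_k for the number of ground terms of depth ≤ k. A term of depth ≤ k is either a constant or a function symbol applied to arguments of depth ≤ k−1, so N_k = 2 + N_{k-1}^2.
  N_0 = 2
  N_1 = 2 + 2^2 = 6
  N_2 = 2 + 6^2 = 38
So there are 38 ground terms available for substitution.
The clause has 2 distinct variables (x2, x1), each appearing in the body. In the free term algebra distinct substitutions yield syntactically distinct ground instances.
Number of ground instances = 38^2 = 1444.

1444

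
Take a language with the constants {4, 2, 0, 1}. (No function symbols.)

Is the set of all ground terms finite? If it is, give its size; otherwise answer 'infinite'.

There are no function symbols, so every ground term is one of the 4 constants.
The Herbrand universe is {4, 2, 0, 1}, which is finite with 4 elements.

4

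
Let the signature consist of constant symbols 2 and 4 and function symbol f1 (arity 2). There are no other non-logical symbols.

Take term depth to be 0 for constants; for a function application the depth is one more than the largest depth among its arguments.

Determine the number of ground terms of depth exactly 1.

4

Let N_k count ground terms of depth at most k. Each non-constant term of depth ≤ k is some function symbol applied to depth-≤(k−1) arguments, giving N_k = 2 + N_{k-1}^2.
N_0 = 2
N_1 = 2 + 2^2 = 6
Terms of depth exactly 1: N_1 − N_0 = 6 − 2 = 4.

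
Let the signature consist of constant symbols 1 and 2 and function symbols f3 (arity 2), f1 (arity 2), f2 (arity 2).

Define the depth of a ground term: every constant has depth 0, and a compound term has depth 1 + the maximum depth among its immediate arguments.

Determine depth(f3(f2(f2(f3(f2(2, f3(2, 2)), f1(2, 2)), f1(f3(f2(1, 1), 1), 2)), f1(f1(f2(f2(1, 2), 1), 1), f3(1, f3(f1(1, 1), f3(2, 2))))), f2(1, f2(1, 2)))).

depth(f3(2, 2)) = 1 + max(0, 0) = 1
depth(f2(2, f3(2, 2))) = 1 + max(0, 1) = 2
depth(f1(2, 2)) = 1 + max(0, 0) = 1
depth(f3(f2(2, f3(2, 2)), f1(2, 2))) = 1 + max(2, 1) = 3
depth(f2(1, 1)) = 1 + max(0, 0) = 1
depth(f3(f2(1, 1), 1)) = 1 + max(1, 0) = 2
depth(f1(f3(f2(1, 1), 1), 2)) = 1 + max(2, 0) = 3
depth(f2(f3(f2(2, f3(2, 2)), f1(2, 2)), f1(f3(f2(1, 1), 1), 2))) = 1 + max(3, 3) = 4
depth(f2(1, 2)) = 1 + max(0, 0) = 1
depth(f2(f2(1, 2), 1)) = 1 + max(1, 0) = 2
depth(f1(f2(f2(1, 2), 1), 1)) = 1 + max(2, 0) = 3
depth(f1(1, 1)) = 1 + max(0, 0) = 1
depth(f3(f1(1, 1), f3(2, 2))) = 1 + max(1, 1) = 2
depth(f3(1, f3(f1(1, 1), f3(2, 2)))) = 1 + max(0, 2) = 3
depth(f1(f1(f2(f2(1, 2), 1), 1), f3(1, f3(f1(1, 1), f3(2, 2))))) = 1 + max(3, 3) = 4
depth(f2(f2(f3(f2(2, f3(2, 2)), f1(2, 2)), f1(f3(f2(1, 1), 1), 2)), f1(f1(f2(f2(1, 2), 1), 1), f3(1, f3(f1(1, 1), f3(2, 2)))))) = 1 + max(4, 4) = 5
depth(f2(1, f2(1, 2))) = 1 + max(0, 1) = 2
depth(f3(f2(f2(f3(f2(2, f3(2, 2)), f1(2, 2)), f1(f3(f2(1, 1), 1), 2)), f1(f1(f2(f2(1, 2), 1), 1), f3(1, f3(f1(1, 1), f3(2, 2))))), f2(1, f2(1, 2)))) = 1 + max(5, 2) = 6

6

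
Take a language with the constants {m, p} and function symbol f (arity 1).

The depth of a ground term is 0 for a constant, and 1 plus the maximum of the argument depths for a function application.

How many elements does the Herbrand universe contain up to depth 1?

Let N_k count ground terms of depth at most k. Each non-constant term of depth ≤ k is some function symbol applied to depth-≤(k−1) arguments, giving N_k = 2 + N_{k-1}.
N_0 = 2
N_1 = 2 + 2 = 4
Explicitly: m, p, f(m), f(p).

4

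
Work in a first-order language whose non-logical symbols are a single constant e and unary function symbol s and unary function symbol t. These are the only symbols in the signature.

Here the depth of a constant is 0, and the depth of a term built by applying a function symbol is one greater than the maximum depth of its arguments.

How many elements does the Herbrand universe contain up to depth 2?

7

Write N_k for the number of ground terms of depth ≤ k. A term of depth ≤ k is either a constant or a function symbol applied to arguments of depth ≤ k−1, so N_k = 1 + N_{k-1} + N_{k-1}.
N_0 = 1
N_1 = 1 + 1 + 1 = 3
N_2 = 1 + 3 + 3 = 7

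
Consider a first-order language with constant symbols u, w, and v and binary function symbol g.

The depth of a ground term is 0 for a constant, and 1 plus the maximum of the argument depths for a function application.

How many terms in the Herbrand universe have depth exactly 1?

9

Let N_k = |{terms of depth ≤ k}|. Then N_0 = 3 and N_k = 3 + N_{k-1}^2 for k ≥ 1 (one summand per function symbol, arity giving the exponent).
N_0 = 3
N_1 = 3 + 3^2 = 12
Terms of depth exactly 1: N_1 − N_0 = 12 − 3 = 9.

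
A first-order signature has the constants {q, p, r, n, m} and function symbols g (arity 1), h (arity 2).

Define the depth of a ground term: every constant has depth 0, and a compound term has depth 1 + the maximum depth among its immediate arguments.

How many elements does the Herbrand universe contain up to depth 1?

35

Let N_k count ground terms of depth at most k. Each non-constant term of depth ≤ k is some function symbol applied to depth-≤(k−1) arguments, giving N_k = 5 + N_{k-1} + N_{k-1}^2.
N_0 = 5
N_1 = 5 + 5 + 5^2 = 35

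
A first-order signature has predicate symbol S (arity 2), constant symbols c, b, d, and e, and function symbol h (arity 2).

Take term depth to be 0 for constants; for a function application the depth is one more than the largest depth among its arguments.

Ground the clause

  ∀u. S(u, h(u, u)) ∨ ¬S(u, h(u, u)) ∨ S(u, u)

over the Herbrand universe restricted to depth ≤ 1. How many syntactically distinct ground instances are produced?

Ground terms of depth ≤ 1:
  Count level by level. With function symbols h/2, the terms of depth ≤ k are the 4 constants together with each function applied to depth-≤(k−1) tuples, so N_k = 4 + N_{k-1}^2.
  N_0 = 4
  N_1 = 4 + 4^2 = 20
So there are 20 ground terms available for substitution.
The variable u ranges independently over the available ground terms, and distinct assignments produce distinct instances.
Number of ground instances = 20.

20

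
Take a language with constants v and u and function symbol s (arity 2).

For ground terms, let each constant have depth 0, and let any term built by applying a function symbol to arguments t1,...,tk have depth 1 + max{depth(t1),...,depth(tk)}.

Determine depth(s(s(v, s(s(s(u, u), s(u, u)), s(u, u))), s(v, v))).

depth(s(u, u)) = 1 + max(0, 0) = 1
depth(s(s(u, u), s(u, u))) = 1 + max(1, 1) = 2
depth(s(s(s(u, u), s(u, u)), s(u, u))) = 1 + max(2, 1) = 3
depth(s(v, s(s(s(u, u), s(u, u)), s(u, u)))) = 1 + max(0, 3) = 4
depth(s(v, v)) = 1 + max(0, 0) = 1
depth(s(s(v, s(s(s(u, u), s(u, u)), s(u, u))), s(v, v))) = 1 + max(4, 1) = 5

5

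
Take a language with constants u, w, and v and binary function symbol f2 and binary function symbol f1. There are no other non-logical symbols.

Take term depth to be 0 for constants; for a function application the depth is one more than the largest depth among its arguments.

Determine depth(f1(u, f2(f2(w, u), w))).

depth(f2(w, u)) = 1 + max(0, 0) = 1
depth(f2(f2(w, u), w)) = 1 + max(1, 0) = 2
depth(f1(u, f2(f2(w, u), w))) = 1 + max(0, 2) = 3

3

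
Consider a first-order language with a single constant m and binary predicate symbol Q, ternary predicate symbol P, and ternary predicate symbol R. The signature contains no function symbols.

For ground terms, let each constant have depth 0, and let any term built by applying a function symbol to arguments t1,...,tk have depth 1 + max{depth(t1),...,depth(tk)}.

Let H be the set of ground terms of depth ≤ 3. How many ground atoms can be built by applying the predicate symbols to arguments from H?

First count ground terms of depth ≤ 3.
With no function symbols every ground term is a constant, so there is exactly 1 ground term at every depth bound.
N_0 = 1
N_1 = 1
N_2 = 1
N_3 = 1
Explicitly: m.
So |H| = 1.
A ground atom is a predicate applied to a tuple of terms from H, so the count is the sum over predicates of |H|^arity:
  Q: 1^2 = 1;  P: 1^3 = 1;  R: 1^3 = 1
Total ground atoms: 1 + 1 + 1 = 3.

3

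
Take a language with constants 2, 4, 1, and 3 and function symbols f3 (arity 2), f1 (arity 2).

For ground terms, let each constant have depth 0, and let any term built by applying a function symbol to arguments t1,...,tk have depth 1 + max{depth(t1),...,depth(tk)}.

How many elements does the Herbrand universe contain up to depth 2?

Let N_k = |{terms of depth ≤ k}|. Then N_0 = 4 and N_k = 4 + N_{k-1}^2 + N_{k-1}^2 for k ≥ 1 (one summand per function symbol, arity giving the exponent).
N_0 = 4
N_1 = 4 + 4^2 + 4^2 = 36
N_2 = 4 + 36^2 + 36^2 = 2596

2596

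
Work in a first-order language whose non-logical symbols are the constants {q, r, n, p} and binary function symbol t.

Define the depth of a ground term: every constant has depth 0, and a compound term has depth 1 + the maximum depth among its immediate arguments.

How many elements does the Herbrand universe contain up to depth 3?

163220

Let N_k = |{terms of depth ≤ k}|. Then N_0 = 4 and N_k = 4 + N_{k-1}^2 for k ≥ 1 (one summand per function symbol, arity giving the exponent).
N_0 = 4
N_1 = 4 + 4^2 = 20
N_2 = 4 + 20^2 = 404
N_3 = 4 + 404^2 = 163220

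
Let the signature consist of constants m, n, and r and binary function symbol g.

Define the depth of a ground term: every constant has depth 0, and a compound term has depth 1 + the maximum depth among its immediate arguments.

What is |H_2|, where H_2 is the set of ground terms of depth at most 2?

147

If N_k denotes the number of depth-≤k ground terms, the 3 constants give N_0 = 3, and each function symbol of arity r contributes N_{k-1}^r new terms at level k: N_k = 3 + N_{k-1}^2.
N_0 = 3
N_1 = 3 + 3^2 = 12
N_2 = 3 + 12^2 = 147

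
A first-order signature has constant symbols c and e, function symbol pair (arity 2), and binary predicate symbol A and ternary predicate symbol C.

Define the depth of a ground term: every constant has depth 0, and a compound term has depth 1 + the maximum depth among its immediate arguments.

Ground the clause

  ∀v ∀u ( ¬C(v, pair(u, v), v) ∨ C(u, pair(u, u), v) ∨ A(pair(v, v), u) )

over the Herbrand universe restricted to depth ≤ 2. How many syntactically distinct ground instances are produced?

1444

Ground terms of depth ≤ 2:
  Count level by level. With function symbols pair/2, the terms of depth ≤ k are the 2 constants together with each function applied to depth-≤(k−1) tuples, so N_k = 2 + N_{k-1}^2.
  N_0 = 2
  N_1 = 2 + 2^2 = 6
  N_2 = 2 + 6^2 = 38
So there are 38 ground terms available for substitution.
The body mentions every one of the 2 quantified variables; since ground terms form a free algebra, no two substitutions collapse to the same formula.
Number of ground instances = 38^2 = 1444.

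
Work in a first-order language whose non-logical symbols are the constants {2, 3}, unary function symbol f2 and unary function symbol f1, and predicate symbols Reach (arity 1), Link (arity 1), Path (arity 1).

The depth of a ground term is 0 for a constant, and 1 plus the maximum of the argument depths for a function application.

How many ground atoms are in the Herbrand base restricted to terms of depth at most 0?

6

First count ground terms of depth ≤ 0.
Let N_k = |{terms of depth ≤ k}|. Then N_0 = 2 and N_k = 2 + N_{k-1} + N_{k-1} for k ≥ 1 (one summand per function symbol, arity giving the exponent).
N_0 = 2
So |H| = 2.
Ground atoms are formed by filling each argument slot of a predicate with a term from H, so an r-ary predicate gives |H|^r atoms:
  Reach: 2;  Link: 2;  Path: 2
Total ground atoms: 2 + 2 + 2 = 6.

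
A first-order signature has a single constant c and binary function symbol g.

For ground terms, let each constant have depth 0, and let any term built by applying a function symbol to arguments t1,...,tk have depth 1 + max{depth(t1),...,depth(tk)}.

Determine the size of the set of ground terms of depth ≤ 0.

1

Let N_k = |{terms of depth ≤ k}|. Then N_0 = 1 and N_k = 1 + N_{k-1}^2 for k ≥ 1 (one summand per function symbol, arity giving the exponent).
N_0 = 1
Explicitly: c.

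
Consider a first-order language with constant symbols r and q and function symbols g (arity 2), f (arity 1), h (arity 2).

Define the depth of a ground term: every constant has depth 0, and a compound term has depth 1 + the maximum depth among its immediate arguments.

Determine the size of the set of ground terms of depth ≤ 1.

12

Let N_k count ground terms of depth at most k. Each non-constant term of depth ≤ k is some function symbol applied to depth-≤(k−1) arguments, giving N_k = 2 + N_{k-1}^2 + N_{k-1} + N_{k-1}^2.
N_0 = 2
N_1 = 2 + 2^2 + 2 + 2^2 = 12
Explicitly: r, q, g(r, r), g(r, q), g(q, r), g(q, q), f(r), f(q), h(r, r), h(r, q), h(q, r), h(q, q).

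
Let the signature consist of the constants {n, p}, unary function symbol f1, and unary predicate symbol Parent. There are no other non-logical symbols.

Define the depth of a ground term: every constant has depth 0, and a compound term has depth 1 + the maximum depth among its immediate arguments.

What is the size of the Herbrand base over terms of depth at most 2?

6

First count ground terms of depth ≤ 2.
Let N_k = |{terms of depth ≤ k}|. Then N_0 = 2 and N_k = 2 + N_{k-1} for k ≥ 1 (one summand per function symbol, arity giving the exponent).
N_0 = 2
N_1 = 2 + 2 = 4
N_2 = 2 + 4 = 6
So |H| = 6.
For each predicate symbol, the number of ground atoms is |H| raised to its arity; summing:
  Parent: 6
Total ground atoms: 6.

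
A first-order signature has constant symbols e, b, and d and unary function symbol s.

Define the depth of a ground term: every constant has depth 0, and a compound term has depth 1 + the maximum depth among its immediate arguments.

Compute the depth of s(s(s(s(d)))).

depth(s(d)) = 1 + depth(d) = 1 + 0 = 1
depth(s(s(d))) = 1 + depth(s(d)) = 1 + 1 = 2
depth(s(s(s(d)))) = 1 + depth(s(s(d))) = 1 + 2 = 3
depth(s(s(s(s(d))))) = 1 + depth(s(s(s(d)))) = 1 + 3 = 4

4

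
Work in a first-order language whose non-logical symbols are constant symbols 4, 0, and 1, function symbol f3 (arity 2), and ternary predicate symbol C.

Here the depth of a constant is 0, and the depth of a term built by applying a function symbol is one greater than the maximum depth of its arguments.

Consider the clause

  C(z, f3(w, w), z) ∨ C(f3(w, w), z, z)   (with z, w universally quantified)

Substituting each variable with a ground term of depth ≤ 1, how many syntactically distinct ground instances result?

144

Ground terms of depth ≤ 1:
  Write N_k for the number of ground terms of depth ≤ k. A term of depth ≤ k is either a constant or a function symbol applied to arguments of depth ≤ k−1, so N_k = 3 + N_{k-1}^2.
  N_0 = 3
  N_1 = 3 + 3^2 = 12
So there are 12 ground terms available for substitution.
Each of z, w ranges independently over the available ground terms, and distinct assignments produce distinct instances.
Number of ground instances = 12^2 = 144.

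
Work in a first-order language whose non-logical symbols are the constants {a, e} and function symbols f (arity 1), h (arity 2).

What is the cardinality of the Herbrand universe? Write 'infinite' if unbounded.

infinite

The signature has at least one function symbol (f, arity 1) and at least one constant (a).
Iterating f gives infinitely many distinct ground terms: a, f(a), f(f(a)), ...
So the Herbrand universe is infinite.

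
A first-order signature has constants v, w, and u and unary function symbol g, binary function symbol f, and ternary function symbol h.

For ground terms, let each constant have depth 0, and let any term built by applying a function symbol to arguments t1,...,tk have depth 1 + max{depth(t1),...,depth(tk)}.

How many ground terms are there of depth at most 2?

Count level by level. With function symbols g/1, f/2, h/3, the terms of depth ≤ k are the 3 constants together with each function applied to depth-≤(k−1) tuples, so N_k = 3 + N_{k-1} + N_{k-1}^2 + N_{k-1}^3.
N_0 = 3
N_1 = 3 + 3 + 3^2 + 3^3 = 42
N_2 = 3 + 42 + 42^2 + 42^3 = 75897

75897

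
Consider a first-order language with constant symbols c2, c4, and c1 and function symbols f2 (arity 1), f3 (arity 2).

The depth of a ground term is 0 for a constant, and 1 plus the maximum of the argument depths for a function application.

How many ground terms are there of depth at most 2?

243

Let N_k count ground terms of depth at most k. Each non-constant term of depth ≤ k is some function symbol applied to depth-≤(k−1) arguments, giving N_k = 3 + N_{k-1} + N_{k-1}^2.
N_0 = 3
N_1 = 3 + 3 + 3^2 = 15
N_2 = 3 + 15 + 15^2 = 243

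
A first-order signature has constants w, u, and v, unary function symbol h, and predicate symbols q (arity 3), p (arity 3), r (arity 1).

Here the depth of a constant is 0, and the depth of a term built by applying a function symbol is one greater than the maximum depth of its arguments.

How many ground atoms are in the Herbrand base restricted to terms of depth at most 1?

First count ground terms of depth ≤ 1.
Let N_k = |{terms of depth ≤ k}|. Then N_0 = 3 and N_k = 3 + N_{k-1} for k ≥ 1 (one summand per function symbol, arity giving the exponent).
N_0 = 3
N_1 = 3 + 3 = 6
Explicitly: w, u, v, h(w), h(u), h(v).
So |H| = 6.
For each predicate symbol, the number of ground atoms is |H| raised to its arity; summing:
  q: 6^3 = 216;  p: 6^3 = 216;  r: 6
Total ground atoms: 216 + 216 + 6 = 438.

438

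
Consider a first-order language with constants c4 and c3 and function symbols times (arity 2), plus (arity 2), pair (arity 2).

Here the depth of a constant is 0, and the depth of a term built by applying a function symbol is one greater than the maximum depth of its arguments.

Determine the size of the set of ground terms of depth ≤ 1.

If N_k denotes the number of depth-≤k ground terms, the 2 constants give N_0 = 2, and each function symbol of arity r contributes N_{k-1}^r new terms at level k: N_k = 2 + N_{k-1}^2 + N_{k-1}^2 + N_{k-1}^2.
N_0 = 2
N_1 = 2 + 2^2 + 2^2 + 2^2 = 14

14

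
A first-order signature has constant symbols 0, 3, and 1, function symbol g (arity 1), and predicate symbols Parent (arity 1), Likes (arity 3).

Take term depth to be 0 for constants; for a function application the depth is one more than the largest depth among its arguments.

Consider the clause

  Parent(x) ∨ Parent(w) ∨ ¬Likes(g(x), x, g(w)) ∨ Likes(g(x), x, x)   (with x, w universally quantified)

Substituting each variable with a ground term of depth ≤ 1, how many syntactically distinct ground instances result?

36

Ground terms of depth ≤ 1:
  If N_k denotes the number of depth-≤k ground terms, the 3 constants give N_0 = 3, and each function symbol of arity r contributes N_{k-1}^r new terms at level k: N_k = 3 + N_{k-1}.
  N_0 = 3
  N_1 = 3 + 3 = 6
So there are 6 ground terms available for substitution.
Each of x, w ranges independently over the available ground terms, and distinct assignments produce distinct instances.
Number of ground instances = 6^2 = 36.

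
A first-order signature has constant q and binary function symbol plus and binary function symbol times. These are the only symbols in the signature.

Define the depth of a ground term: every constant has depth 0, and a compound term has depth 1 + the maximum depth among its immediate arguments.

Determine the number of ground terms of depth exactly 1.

2

Let N_k count ground terms of depth at most k. Each non-constant term of depth ≤ k is some function symbol applied to depth-≤(k−1) arguments, giving N_k = 1 + N_{k-1}^2 + N_{k-1}^2.
N_0 = 1
N_1 = 1 + 1^2 + 1^2 = 3
Terms of depth exactly 1: N_1 − N_0 = 3 − 1 = 2.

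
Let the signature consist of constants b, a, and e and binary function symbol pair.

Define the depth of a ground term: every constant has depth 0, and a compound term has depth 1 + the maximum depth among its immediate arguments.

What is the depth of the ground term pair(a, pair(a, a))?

depth(pair(a, a)) = 1 + max(0, 0) = 1
depth(pair(a, pair(a, a))) = 1 + max(0, 1) = 2

2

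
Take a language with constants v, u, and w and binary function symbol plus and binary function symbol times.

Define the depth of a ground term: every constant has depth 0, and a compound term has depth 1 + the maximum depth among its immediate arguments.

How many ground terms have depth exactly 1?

If N_k denotes the number of depth-≤k ground terms, the 3 constants give N_0 = 3, and each function symbol of arity r contributes N_{k-1}^r new terms at level k: N_k = 3 + N_{k-1}^2 + N_{k-1}^2.
N_0 = 3
N_1 = 3 + 3^2 + 3^2 = 21
Terms of depth exactly 1: N_1 − N_0 = 21 − 3 = 18.

18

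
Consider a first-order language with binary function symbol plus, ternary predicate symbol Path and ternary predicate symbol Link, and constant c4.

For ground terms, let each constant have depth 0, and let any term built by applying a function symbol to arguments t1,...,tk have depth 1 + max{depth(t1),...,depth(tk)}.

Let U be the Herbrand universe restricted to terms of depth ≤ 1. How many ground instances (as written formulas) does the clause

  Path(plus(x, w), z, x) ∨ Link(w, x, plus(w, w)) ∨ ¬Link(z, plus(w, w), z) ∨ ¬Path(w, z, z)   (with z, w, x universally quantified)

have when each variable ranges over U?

8

Ground terms of depth ≤ 1:
  Let N_k count ground terms of depth at most k. Each non-constant term of depth ≤ k is some function symbol applied to depth-≤(k−1) arguments, giving N_k = 1 + N_{k-1}^2.
  N_0 = 1
  N_1 = 1 + 1^2 = 2
  Explicitly: c4, plus(c4, c4).
So there are 2 ground terms available for substitution.
Each of z, w, x ranges independently over the available ground terms, and distinct assignments produce distinct instances.
Number of ground instances = 2^3 = 8.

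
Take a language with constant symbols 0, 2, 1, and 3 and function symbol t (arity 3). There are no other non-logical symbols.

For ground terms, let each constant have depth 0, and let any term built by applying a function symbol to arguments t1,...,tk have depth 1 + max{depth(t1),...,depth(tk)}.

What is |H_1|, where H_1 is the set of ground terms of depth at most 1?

68

Let N_k count ground terms of depth at most k. Each non-constant term of depth ≤ k is some function symbol applied to depth-≤(k−1) arguments, giving N_k = 4 + N_{k-1}^3.
N_0 = 4
N_1 = 4 + 4^3 = 68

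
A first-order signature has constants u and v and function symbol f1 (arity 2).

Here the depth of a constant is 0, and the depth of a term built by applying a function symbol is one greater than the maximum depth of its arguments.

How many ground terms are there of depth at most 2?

38

Write N_k for the number of ground terms of depth ≤ k. A term of depth ≤ k is either a constant or a function symbol applied to arguments of depth ≤ k−1, so N_k = 2 + N_{k-1}^2.
N_0 = 2
N_1 = 2 + 2^2 = 6
N_2 = 2 + 6^2 = 38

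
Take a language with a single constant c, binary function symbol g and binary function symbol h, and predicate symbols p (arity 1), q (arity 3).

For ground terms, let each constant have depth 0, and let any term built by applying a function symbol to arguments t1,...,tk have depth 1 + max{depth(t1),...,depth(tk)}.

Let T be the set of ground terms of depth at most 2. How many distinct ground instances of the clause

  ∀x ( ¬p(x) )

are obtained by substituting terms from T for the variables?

19

Ground terms of depth ≤ 2:
  Let N_k count ground terms of depth at most k. Each non-constant term of depth ≤ k is some function symbol applied to depth-≤(k−1) arguments, giving N_k = 1 + N_{k-1}^2 + N_{k-1}^2.
  N_0 = 1
  N_1 = 1 + 1^2 + 1^2 = 3
  N_2 = 1 + 3^2 + 3^2 = 19
So there are 19 ground terms available for substitution.
The variable x ranges independently over the available ground terms, and distinct assignments produce distinct instances.
Number of ground instances = 19.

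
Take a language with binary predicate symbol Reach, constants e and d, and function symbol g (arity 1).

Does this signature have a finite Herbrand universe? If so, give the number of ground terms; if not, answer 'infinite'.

infinite

The signature has at least one function symbol (g, arity 1) and at least one constant (e).
Iterating g gives infinitely many distinct ground terms: e, g(e), g(g(e)), ...
So the Herbrand universe is infinite.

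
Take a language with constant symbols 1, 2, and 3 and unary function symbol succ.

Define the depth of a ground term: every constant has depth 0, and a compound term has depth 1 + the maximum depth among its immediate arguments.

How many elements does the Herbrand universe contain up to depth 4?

15

Let N_k count ground terms of depth at most k. Each non-constant term of depth ≤ k is some function symbol applied to depth-≤(k−1) arguments, giving N_k = 3 + N_{k-1}.
N_0 = 3
N_1 = 3 + 3 = 6
N_2 = 3 + 6 = 9
N_3 = 3 + 9 = 12
N_4 = 3 + 12 = 15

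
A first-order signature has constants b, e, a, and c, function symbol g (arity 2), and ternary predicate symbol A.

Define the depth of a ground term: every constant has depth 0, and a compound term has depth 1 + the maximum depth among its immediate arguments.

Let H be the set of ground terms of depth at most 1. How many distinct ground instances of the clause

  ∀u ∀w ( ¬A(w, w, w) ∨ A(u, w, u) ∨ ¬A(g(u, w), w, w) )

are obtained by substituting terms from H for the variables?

400

Ground terms of depth ≤ 1:
  Let N_k count ground terms of depth at most k. Each non-constant term of depth ≤ k is some function symbol applied to depth-≤(k−1) arguments, giving N_k = 4 + N_{k-1}^2.
  N_0 = 4
  N_1 = 4 + 4^2 = 20
So there are 20 ground terms available for substitution.
Each of u, w ranges independently over the available ground terms, and distinct assignments produce distinct instances.
Number of ground instances = 20^2 = 400.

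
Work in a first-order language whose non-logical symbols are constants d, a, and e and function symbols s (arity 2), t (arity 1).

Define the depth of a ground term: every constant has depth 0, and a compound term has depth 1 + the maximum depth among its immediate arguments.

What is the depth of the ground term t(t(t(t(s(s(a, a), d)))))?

6

depth(s(a, a)) = 1 + max(0, 0) = 1
depth(s(s(a, a), d)) = 1 + max(1, 0) = 2
depth(t(s(s(a, a), d))) = 1 + depth(s(s(a, a), d)) = 1 + 2 = 3
depth(t(t(s(s(a, a), d)))) = 1 + depth(t(s(s(a, a), d))) = 1 + 3 = 4
depth(t(t(t(s(s(a, a), d))))) = 1 + depth(t(t(s(s(a, a), d)))) = 1 + 4 = 5
depth(t(t(t(t(s(s(a, a), d)))))) = 1 + depth(t(t(t(s(s(a, a), d))))) = 1 + 5 = 6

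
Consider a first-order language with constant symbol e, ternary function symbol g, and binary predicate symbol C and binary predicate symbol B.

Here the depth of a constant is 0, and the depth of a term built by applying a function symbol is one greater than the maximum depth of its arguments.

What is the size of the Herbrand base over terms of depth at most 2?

First count ground terms of depth ≤ 2.
Let N_k = |{terms of depth ≤ k}|. Then N_0 = 1 and N_k = 1 + N_{k-1}^3 for k ≥ 1 (one summand per function symbol, arity giving the exponent).
N_0 = 1
N_1 = 1 + 1^3 = 2
N_2 = 1 + 2^3 = 9
So |H| = 9.
A ground atom is a predicate applied to a tuple of terms from H, so the count is the sum over predicates of |H|^arity:
  C: 9^2 = 81;  B: 9^2 = 81
Total ground atoms: 81 + 81 = 162.

162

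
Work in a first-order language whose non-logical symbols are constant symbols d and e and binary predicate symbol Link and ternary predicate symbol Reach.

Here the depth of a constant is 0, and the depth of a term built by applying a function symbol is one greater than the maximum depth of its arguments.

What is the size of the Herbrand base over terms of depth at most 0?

First count ground terms of depth ≤ 0.
With no function symbols every ground term is a constant, so there are exactly 2 ground terms at every depth bound.
N_0 = 2
So |H| = 2.
Each predicate of arity r yields |H|^r ground atoms (one per choice of an r-tuple from H):
  Link: 2^2 = 4;  Reach: 2^3 = 8
Total ground atoms: 4 + 8 = 12.

12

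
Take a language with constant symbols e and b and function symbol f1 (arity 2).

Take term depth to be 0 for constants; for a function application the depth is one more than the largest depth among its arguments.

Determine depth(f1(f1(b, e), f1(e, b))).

2

depth(f1(b, e)) = 1 + max(0, 0) = 1
depth(f1(e, b)) = 1 + max(0, 0) = 1
depth(f1(f1(b, e), f1(e, b))) = 1 + max(1, 1) = 2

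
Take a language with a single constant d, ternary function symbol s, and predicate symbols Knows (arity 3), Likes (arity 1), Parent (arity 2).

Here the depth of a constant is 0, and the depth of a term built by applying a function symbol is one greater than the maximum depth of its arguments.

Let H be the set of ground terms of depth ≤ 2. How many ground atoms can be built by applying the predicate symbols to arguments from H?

819

First count ground terms of depth ≤ 2.
Write N_k for the number of ground terms of depth ≤ k. A term of depth ≤ k is either a constant or a function symbol applied to arguments of depth ≤ k−1, so N_k = 1 + N_{k-1}^3.
N_0 = 1
N_1 = 1 + 1^3 = 2
N_2 = 1 + 2^3 = 9
Explicitly: d, s(d, d, d), s(d, d, s(d, d, d)), s(d, s(d, d, d), d), s(d, s(d, d, d), s(d, d, d)), s(s(d, d, d), d, d), s(s(d, d, d), d, s(d, d, d)), s(s(d, d, d), s(d, d, d), d), s(s(d, d, d), s(d, d, d), s(d, d, d)).
So |H| = 9.
A ground atom is a predicate applied to a tuple of terms from H, so the count is the sum over predicates of |H|^arity:
  Knows: 9^3 = 729;  Likes: 9;  Parent: 9^2 = 81
Total ground atoms: 729 + 9 + 81 = 819.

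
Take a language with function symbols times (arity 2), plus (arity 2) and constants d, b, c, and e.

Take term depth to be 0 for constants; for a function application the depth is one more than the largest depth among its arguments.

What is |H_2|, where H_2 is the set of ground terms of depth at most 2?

If N_k denotes the number of depth-≤k ground terms, the 4 constants give N_0 = 4, and each function symbol of arity r contributes N_{k-1}^r new terms at level k: N_k = 4 + N_{k-1}^2 + N_{k-1}^2.
N_0 = 4
N_1 = 4 + 4^2 + 4^2 = 36
N_2 = 4 + 36^2 + 36^2 = 2596

2596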